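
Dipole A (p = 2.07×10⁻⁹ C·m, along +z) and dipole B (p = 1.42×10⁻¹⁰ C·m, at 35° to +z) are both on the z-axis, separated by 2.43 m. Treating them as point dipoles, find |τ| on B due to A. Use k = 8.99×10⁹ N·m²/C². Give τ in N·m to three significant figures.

τ ≈ 2.11×10⁻¹⁰ N·m

The second dipole sits on the axis of the first, so the field there is axial: E₁ = 2kp₁/r³ along +z.
E₁ = 2(8.99×10⁹)(2.07×10⁻⁹)/(2.43)³ = 2.594 N/C.
Torque on the second dipole: τ = p₂ E₁ sinθ.
τ = (1.42×10⁻¹⁰)(2.594)·sin35° = 2.113×10⁻¹⁰ N·m.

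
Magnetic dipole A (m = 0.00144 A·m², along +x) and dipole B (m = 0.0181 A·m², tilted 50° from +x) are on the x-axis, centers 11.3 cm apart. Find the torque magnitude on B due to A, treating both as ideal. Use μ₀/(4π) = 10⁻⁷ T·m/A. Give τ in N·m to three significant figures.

Dipole B is on the axis of dipole A, so B₁ there is axial: B₁ = (μ₀/4π)·2m₁/r³ along +x.
B₁ = 2(10⁻⁷)(0.00144)/(0.113)³ = 1.996×10⁻⁷ T.
τ = m₂ B₁ sinθ.
τ = (0.0181)(1.996×10⁻⁷)·sin50° = 2.768×10⁻⁹ N·m.

τ ≈ 2.77×10⁻⁹ N·m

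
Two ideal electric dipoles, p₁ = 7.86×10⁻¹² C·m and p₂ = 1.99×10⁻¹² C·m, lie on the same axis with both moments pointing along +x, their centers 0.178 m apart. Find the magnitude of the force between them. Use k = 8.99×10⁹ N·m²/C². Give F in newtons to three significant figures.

On-axis field of dipole 1 at distance r: E = 2kp₁/r³. Force on dipole 2 is F = p₂·dE/dr (gradient along axis).
dE/dr = −6kp₁/r⁴, so |F| = 6kp₁p₂/r⁴ (attractive for aligned moments).
F = 6(8.99×10⁹)(7.86×10⁻¹²)(1.99×10⁻¹²)/(0.178)⁴ = 8.404×10⁻¹⁰ N.

F ≈ 8.40×10⁻¹⁰ N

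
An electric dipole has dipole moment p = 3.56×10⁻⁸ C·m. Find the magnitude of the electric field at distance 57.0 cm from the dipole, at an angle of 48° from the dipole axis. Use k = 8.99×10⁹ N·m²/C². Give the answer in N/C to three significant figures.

E ≈ 2650 N/C

At angle θ the dipole field magnitude is E = (kp/r³)·√(1 + 3cos²θ).
kp/r³ = (8.99×10⁹)(3.56×10⁻⁸) / (0.570)³ = 1728 N/C.
√(1 + 3cos²48°) = √(1 + 3·0.4477) = √2.3432 ≈ 1.5308.
E ≈ 1728 × 1.531 = 2645 N/C.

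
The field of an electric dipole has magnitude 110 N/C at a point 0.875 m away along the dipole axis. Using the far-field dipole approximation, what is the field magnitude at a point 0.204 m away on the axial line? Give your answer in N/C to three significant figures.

E ≈ 8680 N/C

Dipole fields scale as 1/r³ in the far field; the geometry is the same at both points.
E₂ = E₁ · (r₁/r₂)³ = 110 · (0.875/0.204)³.
(r₁/r₂)³ = (4.289)³ = 78.91.
E₂ ≈ 8680 N/C.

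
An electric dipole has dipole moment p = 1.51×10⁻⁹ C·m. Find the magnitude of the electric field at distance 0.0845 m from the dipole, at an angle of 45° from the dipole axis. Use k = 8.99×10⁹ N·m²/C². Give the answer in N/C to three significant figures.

E ≈ 3.56×10⁴ N/C

At angle θ the dipole field magnitude is E = (kp/r³)·√(1 + 3cos²θ).
kp/r³ = (8.99×10⁹)(1.51×10⁻⁹) / (0.0845)³ = 2.250×10⁴ N/C.
√(1 + 3cos²45°) = √(1 + 3·0.5000) = √2.5000 ≈ 1.5811.
E ≈ 2.250×10⁴ × 1.581 = 3.557×10⁴ N/C.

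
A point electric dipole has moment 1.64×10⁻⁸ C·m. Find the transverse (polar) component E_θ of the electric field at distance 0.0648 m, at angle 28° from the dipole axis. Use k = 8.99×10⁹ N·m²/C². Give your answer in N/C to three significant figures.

E_θ ≈ 2.54×10⁵ N/C

For a dipole, E_θ = (kp sinθ)/r³.
kp/r³ = (8.99×10⁹)(1.64×10⁻⁸)/(0.0648)³ = 5.418×10⁵ N/C.
E_θ = 5.418×10⁵·sin28° = 2.544×10⁵ N/C.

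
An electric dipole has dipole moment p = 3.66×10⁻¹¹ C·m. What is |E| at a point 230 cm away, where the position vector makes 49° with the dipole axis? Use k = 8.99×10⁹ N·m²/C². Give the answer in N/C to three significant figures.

E ≈ 0.0409 N/C

At angle θ the dipole field magnitude is E = (kp/r³)·√(1 + 3cos²θ).
kp/r³ = (8.99×10⁹)(3.66×10⁻¹¹) / (2.30)³ = 0.02704 N/C.
√(1 + 3cos²49°) = √(1 + 3·0.4304) = √2.2912 ≈ 1.5137.
E ≈ 0.02704 × 1.514 = 0.04093 N/C.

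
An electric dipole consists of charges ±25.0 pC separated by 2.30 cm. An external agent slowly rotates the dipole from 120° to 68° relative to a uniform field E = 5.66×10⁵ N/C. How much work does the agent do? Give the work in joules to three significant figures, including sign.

Dipole moment p = qd = (2.50×10⁻¹¹ C)(0.0230 m) = 5.75×10⁻¹³ C·m.
W_ext = ΔU = U(θ₂) − U(θ₁) = −pE cosθ₂ − (−pE cosθ₁) = pE(cosθ₁ − cosθ₂).
W = (5.75×10⁻¹³)(5.66×10⁵)·(cos120° − cos68°) = (3.254×10⁻⁷)·(-0.8746) = -2.846×10⁻⁷ J.

W ≈ -2.85×10⁻⁷ J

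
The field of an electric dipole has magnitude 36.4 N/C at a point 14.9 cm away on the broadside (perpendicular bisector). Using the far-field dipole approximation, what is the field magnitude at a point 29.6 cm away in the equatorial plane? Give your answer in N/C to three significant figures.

Dipole fields scale as 1/r³ in the far field; the geometry is the same at both points.
E₂ = E₁ · (r₁/r₂)³ = 36.4 · (14.9/29.6)³.
(r₁/r₂)³ = (0.5034)³ = 0.1276.
E₂ ≈ 4.643 N/C.

E ≈ 4.64 N/C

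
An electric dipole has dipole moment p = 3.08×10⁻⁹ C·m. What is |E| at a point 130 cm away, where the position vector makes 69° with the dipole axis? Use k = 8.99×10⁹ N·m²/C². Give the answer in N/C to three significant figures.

E ≈ 14.8 N/C

At angle θ the dipole field magnitude is E = (kp/r³)·√(1 + 3cos²θ).
kp/r³ = (8.99×10⁹)(3.08×10⁻⁹) / (1.30)³ = 12.60 N/C.
√(1 + 3cos²69°) = √(1 + 3·0.1284) = √1.3853 ≈ 1.1770.
E ≈ 12.60 × 1.177 = 14.83 N/C.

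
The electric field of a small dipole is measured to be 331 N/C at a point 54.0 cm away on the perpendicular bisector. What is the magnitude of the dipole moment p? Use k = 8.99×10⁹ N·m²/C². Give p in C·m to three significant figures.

In the equatorial plane E = kp/r³, so p = Er³/(k).
p = (331)·(0.540)³ / (8.99×10⁹) = 5.798×10⁻⁹ C·m.

p ≈ 5.80×10⁻⁹ C·m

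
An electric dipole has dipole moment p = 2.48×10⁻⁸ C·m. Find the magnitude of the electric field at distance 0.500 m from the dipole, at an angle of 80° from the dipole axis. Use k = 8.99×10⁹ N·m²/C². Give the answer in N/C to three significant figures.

At angle θ the dipole field magnitude is E = (kp/r³)·√(1 + 3cos²θ).
kp/r³ = (8.99×10⁹)(2.48×10⁻⁸) / (0.500)³ = 1784 N/C.
√(1 + 3cos²80°) = √(1 + 3·0.0302) = √1.0905 ≈ 1.0443.
E ≈ 1784 × 1.044 = 1863 N/C.

E ≈ 1860 N/C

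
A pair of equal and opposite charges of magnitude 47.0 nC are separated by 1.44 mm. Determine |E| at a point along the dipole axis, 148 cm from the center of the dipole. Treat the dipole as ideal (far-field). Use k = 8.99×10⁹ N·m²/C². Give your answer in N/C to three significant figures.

Dipole moment p = qd = (4.70×10⁻⁸ C)(0.00144 m) = 6.768×10⁻¹¹ C·m.
On the dipole axis E = 2kp/r³.
E = 2·(8.99×10⁹)(6.768×10⁻¹¹) / (1.48)³ = 0.3754 N/C.

E ≈ 0.375 N/C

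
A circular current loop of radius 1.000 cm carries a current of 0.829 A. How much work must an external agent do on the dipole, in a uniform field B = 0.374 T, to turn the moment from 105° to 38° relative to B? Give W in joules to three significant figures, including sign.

Magnetic moment m = IA = Iπa² = (0.829)·π·(0.0100)² = 2.604×10⁻⁴ A·m².
W_ext = ΔU = −mB cosθ₂ + mB cosθ₁ = mB(cosθ₁ − cosθ₂).
W = (2.604×10⁻⁴)(0.374)·(cos105° − cos38°) = (9.739×10⁻⁵)·(-1.0468) = -1.020×10⁻⁴ J.

W ≈ -1.02×10⁻⁴ J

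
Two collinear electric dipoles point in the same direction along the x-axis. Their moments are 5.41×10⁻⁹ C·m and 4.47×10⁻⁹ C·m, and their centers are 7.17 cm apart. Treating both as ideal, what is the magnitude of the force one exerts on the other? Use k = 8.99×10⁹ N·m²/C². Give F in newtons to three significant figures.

F ≈ 0.0494 N

On-axis field of dipole 1 at distance r: E = 2kp₁/r³. Force on dipole 2 is F = p₂·dE/dr (gradient along axis).
dE/dr = −6kp₁/r⁴, so |F| = 6kp₁p₂/r⁴ (attractive for aligned moments).
F = 6(8.99×10⁹)(5.41×10⁻⁹)(4.47×10⁻⁹)/(0.0717)⁴ = 0.04936 N.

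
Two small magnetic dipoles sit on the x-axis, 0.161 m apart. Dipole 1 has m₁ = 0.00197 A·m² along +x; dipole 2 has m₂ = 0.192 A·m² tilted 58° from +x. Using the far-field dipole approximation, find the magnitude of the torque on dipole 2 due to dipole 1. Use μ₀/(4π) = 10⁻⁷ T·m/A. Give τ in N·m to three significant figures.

τ ≈ 1.54×10⁻⁸ N·m

Dipole B is on the axis of dipole A, so B₁ there is axial: B₁ = (μ₀/4π)·2m₁/r³ along +x.
B₁ = 2(10⁻⁷)(0.00197)/(0.161)³ = 9.441×10⁻⁸ T.
τ = m₂ B₁ sinθ.
τ = (0.192)(9.441×10⁻⁸)·sin58° = 1.537×10⁻⁸ N·m.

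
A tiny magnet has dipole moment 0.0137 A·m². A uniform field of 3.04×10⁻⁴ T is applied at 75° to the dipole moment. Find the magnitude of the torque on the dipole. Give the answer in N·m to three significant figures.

Torque on a magnetic dipole: τ = mB sinθ.
τ = (0.0137)(3.04×10⁻⁴)·sin75° = 4.023×10⁻⁶ N·m.

τ ≈ 4.02×10⁻⁶ N·m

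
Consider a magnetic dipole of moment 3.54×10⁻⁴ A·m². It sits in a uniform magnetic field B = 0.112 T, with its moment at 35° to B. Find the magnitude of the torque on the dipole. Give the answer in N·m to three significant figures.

Torque on a magnetic dipole: τ = mB sinθ.
τ = (3.54×10⁻⁴)(0.112)·sin35° = 2.274×10⁻⁵ N·m.

τ ≈ 2.27×10⁻⁵ N·m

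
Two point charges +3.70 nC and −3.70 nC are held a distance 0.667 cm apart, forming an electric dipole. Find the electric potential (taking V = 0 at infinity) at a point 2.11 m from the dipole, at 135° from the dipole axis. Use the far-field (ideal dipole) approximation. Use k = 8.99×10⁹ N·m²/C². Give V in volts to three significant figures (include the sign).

V ≈ -0.0352 V

Dipole moment p = qd = (3.70×10⁻⁹ C)(0.00667 m) = 2.468×10⁻¹¹ C·m.
The dipole potential is V = kp cosθ / r².
V = (8.99×10⁹)(2.468×10⁻¹¹)·cos135° / (2.11)² = -0.03524 V.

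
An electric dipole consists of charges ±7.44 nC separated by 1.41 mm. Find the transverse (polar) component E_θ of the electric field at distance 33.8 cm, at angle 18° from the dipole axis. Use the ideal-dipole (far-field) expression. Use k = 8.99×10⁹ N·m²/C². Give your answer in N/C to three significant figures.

Dipole moment p = qd = (7.44×10⁻⁹ C)(0.00141 m) = 1.049×10⁻¹¹ C·m.
For a dipole, E_θ = (kp sinθ)/r³.
kp/r³ = (8.99×10⁹)(1.049×10⁻¹¹)/(0.338)³ = 2.442 N/C.
E_θ = 2.442·sin18° = 0.7547 N/C.

E_θ ≈ 0.755 N/C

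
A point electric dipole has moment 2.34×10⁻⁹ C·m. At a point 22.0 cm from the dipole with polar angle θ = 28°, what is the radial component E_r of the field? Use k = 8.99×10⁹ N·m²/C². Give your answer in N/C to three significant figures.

For a dipole, E_r = (2kp cosθ)/r³.
kp/r³ = (8.99×10⁹)(2.34×10⁻⁹)/(0.220)³ = 1976 N/C.
E_r = 2·1976·cos28° = 3489 N/C.

E_r ≈ 3490 N/C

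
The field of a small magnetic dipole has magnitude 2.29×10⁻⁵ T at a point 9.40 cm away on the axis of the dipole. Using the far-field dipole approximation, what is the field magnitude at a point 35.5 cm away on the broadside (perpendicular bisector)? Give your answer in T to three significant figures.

Dipole fields scale as 1/r³ in the far field.
The axial field is twice the equatorial field at the same r, so the geometry factor is 1/2.
B₂ = B₁ · (1/2) · (r₁/r₂)³ = 2.29×10⁻⁵ · 0.5 · (9.40/35.5)³.
(r₁/r₂)³ = (0.2648)³ = 0.01857.
B₂ ≈ 2.126×10⁻⁷ T.

B ≈ 2.13×10⁻⁷ T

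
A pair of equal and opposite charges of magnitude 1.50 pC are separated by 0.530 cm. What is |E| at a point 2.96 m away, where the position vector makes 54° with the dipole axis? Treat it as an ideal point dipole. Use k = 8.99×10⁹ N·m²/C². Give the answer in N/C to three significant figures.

Dipole moment p = qd = (1.50×10⁻¹² C)(0.00530 m) = 7.95×10⁻¹⁵ C·m.
At angle θ the dipole field magnitude is E = (kp/r³)·√(1 + 3cos²θ).
kp/r³ = (8.99×10⁹)(7.95×10⁻¹⁵) / (2.96)³ = 2.756×10⁻⁶ N/C.
√(1 + 3cos²54°) = √(1 + 3·0.3455) = √2.0365 ≈ 1.4271.
E ≈ 2.756×10⁻⁶ × 1.427 = 3.933×10⁻⁶ N/C.

E ≈ 3.93×10⁻⁶ N/C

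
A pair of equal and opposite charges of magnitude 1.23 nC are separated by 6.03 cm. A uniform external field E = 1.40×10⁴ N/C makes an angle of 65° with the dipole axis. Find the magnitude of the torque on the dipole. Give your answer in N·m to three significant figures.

Dipole moment p = qd = (1.23×10⁻⁹ C)(0.0603 m) = 7.417×10⁻¹¹ C·m.
Torque on an electric dipole: τ = pE sinθ.
τ = (7.417×10⁻¹¹)(1.40×10⁴)·sin65° = 9.411×10⁻⁷ N·m.

τ ≈ 9.41×10⁻⁷ N·m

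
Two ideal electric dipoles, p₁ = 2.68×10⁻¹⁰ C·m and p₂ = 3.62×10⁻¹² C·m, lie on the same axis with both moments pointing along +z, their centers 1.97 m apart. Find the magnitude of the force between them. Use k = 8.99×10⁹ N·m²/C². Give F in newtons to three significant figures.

On-axis field of dipole 1 at distance r: E = 2kp₁/r³. Force on dipole 2 is F = p₂·dE/dr (gradient along axis).
dE/dr = −6kp₁/r⁴, so |F| = 6kp₁p₂/r⁴ (attractive for aligned moments).
F = 6(8.99×10⁹)(2.68×10⁻¹⁰)(3.62×10⁻¹²)/(1.97)⁴ = 3.474×10⁻¹² N.

F ≈ 3.47×10⁻¹² N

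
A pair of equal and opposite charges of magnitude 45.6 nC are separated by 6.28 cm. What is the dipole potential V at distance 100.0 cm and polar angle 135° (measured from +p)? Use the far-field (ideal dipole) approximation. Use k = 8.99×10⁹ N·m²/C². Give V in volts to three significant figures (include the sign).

Dipole moment p = qd = (4.56×10⁻⁸ C)(0.0628 m) = 2.864×10⁻⁹ C·m.
The dipole potential is V = kp cosθ / r².
V = (8.99×10⁹)(2.864×10⁻⁹)·cos135° / (1.00)² = -18.21 V.

V ≈ -18.2 V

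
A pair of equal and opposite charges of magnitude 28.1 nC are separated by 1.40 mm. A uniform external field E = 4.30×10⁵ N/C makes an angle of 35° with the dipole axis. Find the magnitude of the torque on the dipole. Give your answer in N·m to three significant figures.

τ ≈ 9.70×10⁻⁶ N·m

Dipole moment p = qd = (2.81×10⁻⁸ C)(0.00140 m) = 3.934×10⁻¹¹ C·m.
Torque on an electric dipole: τ = pE sinθ.
τ = (3.934×10⁻¹¹)(4.30×10⁵)·sin35° = 9.703×10⁻⁶ N·m.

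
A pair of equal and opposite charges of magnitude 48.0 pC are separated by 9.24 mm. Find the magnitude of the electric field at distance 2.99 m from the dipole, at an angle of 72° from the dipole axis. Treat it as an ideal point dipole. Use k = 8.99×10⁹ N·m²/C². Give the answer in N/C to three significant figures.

E ≈ 1.69×10⁻⁴ N/C

Dipole moment p = qd = (4.80×10⁻¹¹ C)(0.00924 m) = 4.435×10⁻¹³ C·m.
At angle θ the dipole field magnitude is E = (kp/r³)·√(1 + 3cos²θ).
kp/r³ = (8.99×10⁹)(4.435×10⁻¹³) / (2.99)³ = 1.492×10⁻⁴ N/C.
√(1 + 3cos²72°) = √(1 + 3·0.0955) = √1.2865 ≈ 1.1342.
E ≈ 1.492×10⁻⁴ × 1.134 = 1.692×10⁻⁴ N/C.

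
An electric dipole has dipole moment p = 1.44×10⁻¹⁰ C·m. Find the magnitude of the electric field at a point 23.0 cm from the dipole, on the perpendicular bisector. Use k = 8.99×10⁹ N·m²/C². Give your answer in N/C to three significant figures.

E ≈ 106 N/C

In the equatorial plane E = kp/r³.
E = (8.99×10⁹)(1.44×10⁻¹⁰) / (0.230)³ = 106.4 N/C.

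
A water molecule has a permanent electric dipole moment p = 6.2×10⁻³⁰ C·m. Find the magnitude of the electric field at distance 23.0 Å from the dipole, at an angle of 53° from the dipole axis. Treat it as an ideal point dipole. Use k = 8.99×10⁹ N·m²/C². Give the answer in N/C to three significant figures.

At angle θ the dipole field magnitude is E = (kp/r³)·√(1 + 3cos²θ).
kp/r³ = (8.99×10⁹)(6.20×10⁻³⁰) / (2.30×10⁻⁹)³ = 4.581×10⁶ N/C.
√(1 + 3cos²53°) = √(1 + 3·0.3622) = √2.0865 ≈ 1.4445.
E ≈ 4.581×10⁶ × 1.444 = 6.617×10⁶ N/C.

E ≈ 6.62×10⁶ N/C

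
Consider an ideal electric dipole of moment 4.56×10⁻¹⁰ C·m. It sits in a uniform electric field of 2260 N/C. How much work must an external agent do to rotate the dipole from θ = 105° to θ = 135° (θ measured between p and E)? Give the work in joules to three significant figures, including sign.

W ≈ 4.62×10⁻⁷ J

W_ext = ΔU = U(θ₂) − U(θ₁) = −pE cosθ₂ − (−pE cosθ₁) = pE(cosθ₁ − cosθ₂).
W = (4.56×10⁻¹⁰)(2260)·(cos105° − cos135°) = (1.031×10⁻⁶)·(+0.4483) = 4.620×10⁻⁷ J.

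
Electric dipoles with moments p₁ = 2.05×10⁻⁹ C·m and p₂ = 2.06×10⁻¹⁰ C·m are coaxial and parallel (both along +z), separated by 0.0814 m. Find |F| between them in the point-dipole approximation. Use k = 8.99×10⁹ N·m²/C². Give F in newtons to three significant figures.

On-axis field of dipole 1 at distance r: E = 2kp₁/r³. Force on dipole 2 is F = p₂·dE/dr (gradient along axis).
dE/dr = −6kp₁/r⁴, so |F| = 6kp₁p₂/r⁴ (attractive for aligned moments).
F = 6(8.99×10⁹)(2.05×10⁻⁹)(2.06×10⁻¹⁰)/(0.0814)⁴ = 5.188×10⁻⁴ N.

F ≈ 5.19×10⁻⁴ N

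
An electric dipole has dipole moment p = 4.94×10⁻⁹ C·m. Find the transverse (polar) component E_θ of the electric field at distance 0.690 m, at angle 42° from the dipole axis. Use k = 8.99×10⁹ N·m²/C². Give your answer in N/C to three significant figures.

E_θ ≈ 90.5 N/C

For a dipole, E_θ = (kp sinθ)/r³.
kp/r³ = (8.99×10⁹)(4.94×10⁻⁹)/(0.690)³ = 135.2 N/C.
E_θ = 135.2·sin42° = 90.46 N/C.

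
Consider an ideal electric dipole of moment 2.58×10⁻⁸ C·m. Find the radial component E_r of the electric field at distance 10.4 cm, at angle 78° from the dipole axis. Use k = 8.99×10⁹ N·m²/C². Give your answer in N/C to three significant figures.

For a dipole, E_r = (2kp cosθ)/r³.
kp/r³ = (8.99×10⁹)(2.58×10⁻⁸)/(0.104)³ = 2.062×10⁵ N/C.
E_r = 2·2.062×10⁵·cos78° = 8.574×10⁴ N/C.

E_r ≈ 8.57×10⁴ N/C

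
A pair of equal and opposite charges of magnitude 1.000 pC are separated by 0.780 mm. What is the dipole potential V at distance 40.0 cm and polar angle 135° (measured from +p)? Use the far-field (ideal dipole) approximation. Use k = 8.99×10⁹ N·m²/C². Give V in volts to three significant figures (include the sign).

V ≈ -3.10×10⁻⁵ V

Dipole moment p = qd = (1.00×10⁻¹² C)(7.80×10⁻⁴ m) = 7.80×10⁻¹⁶ C·m.
The dipole potential is V = kp cosθ / r².
V = (8.99×10⁹)(7.80×10⁻¹⁶)·cos135° / (0.400)² = -3.099×10⁻⁵ V.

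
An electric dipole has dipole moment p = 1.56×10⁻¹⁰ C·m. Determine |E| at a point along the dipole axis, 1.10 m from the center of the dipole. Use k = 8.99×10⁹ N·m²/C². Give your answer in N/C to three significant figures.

E ≈ 2.11 N/C

On the dipole axis E = 2kp/r³.
E = 2·(8.99×10⁹)(1.56×10⁻¹⁰) / (1.10)³ = 2.107 N/C.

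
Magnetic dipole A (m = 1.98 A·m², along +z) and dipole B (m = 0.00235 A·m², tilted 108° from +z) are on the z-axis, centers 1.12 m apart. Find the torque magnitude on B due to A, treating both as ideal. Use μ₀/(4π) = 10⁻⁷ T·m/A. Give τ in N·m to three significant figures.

Dipole B is on the axis of dipole A, so B₁ there is axial: B₁ = (μ₀/4π)·2m₁/r³ along +z.
B₁ = 2(10⁻⁷)(1.98)/(1.12)³ = 2.819×10⁻⁷ T.
τ = m₂ B₁ sinθ.
τ = (0.00235)(2.819×10⁻⁷)·sin108° = 6.300×10⁻¹⁰ N·m.

τ ≈ 6.30×10⁻¹⁰ N·m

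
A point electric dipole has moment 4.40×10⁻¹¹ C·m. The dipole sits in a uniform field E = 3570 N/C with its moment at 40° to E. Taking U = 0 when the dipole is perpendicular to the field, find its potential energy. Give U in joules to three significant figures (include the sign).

U ≈ -1.20×10⁻⁷ J

U = −p·E = −pE cosθ.
U = −(4.40×10⁻¹¹)(3570)·cos40° = -1.203×10⁻⁷ J.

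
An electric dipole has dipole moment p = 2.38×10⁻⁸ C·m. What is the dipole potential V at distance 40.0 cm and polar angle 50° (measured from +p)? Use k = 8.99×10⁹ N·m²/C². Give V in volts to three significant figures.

The dipole potential is V = kp cosθ / r².
V = (8.99×10⁹)(2.38×10⁻⁸)·cos50° / (0.400)² = 859.6 V.

V ≈ 860 V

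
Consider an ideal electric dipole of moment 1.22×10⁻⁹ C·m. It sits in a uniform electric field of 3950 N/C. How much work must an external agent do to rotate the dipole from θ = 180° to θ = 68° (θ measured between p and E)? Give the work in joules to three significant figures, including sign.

W_ext = ΔU = U(θ₂) − U(θ₁) = −pE cosθ₂ − (−pE cosθ₁) = pE(cosθ₁ − cosθ₂).
W = (1.22×10⁻⁹)(3950)·(cos180° − cos68°) = (4.819×10⁻⁶)·(-1.3746) = -6.624×10⁻⁶ J.

W ≈ -6.62×10⁻⁶ J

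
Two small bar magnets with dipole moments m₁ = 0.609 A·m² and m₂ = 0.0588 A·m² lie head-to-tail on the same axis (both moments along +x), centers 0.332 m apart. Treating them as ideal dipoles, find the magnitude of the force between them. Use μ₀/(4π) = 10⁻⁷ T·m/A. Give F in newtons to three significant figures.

F ≈ 1.77×10⁻⁶ N

On-axis B of dipole 1: B = (μ₀/4π)·2m₁/r³. Force on dipole 2: F = m₂·dB/dr.
dB/dr = −(μ₀/4π)·6m₁/r⁴, so |F| = (μ₀/4π)·6m₁m₂/r⁴.
F = 6(10⁻⁷)(0.609)(0.0588)/(0.332)⁴ = 1.768×10⁻⁶ N.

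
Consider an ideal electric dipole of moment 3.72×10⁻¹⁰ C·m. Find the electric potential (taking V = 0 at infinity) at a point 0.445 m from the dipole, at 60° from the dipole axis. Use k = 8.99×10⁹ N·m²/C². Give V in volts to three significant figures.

V ≈ 8.44 V

The dipole potential is V = kp cosθ / r².
V = (8.99×10⁹)(3.72×10⁻¹⁰)·cos60° / (0.445)² = 8.444 V.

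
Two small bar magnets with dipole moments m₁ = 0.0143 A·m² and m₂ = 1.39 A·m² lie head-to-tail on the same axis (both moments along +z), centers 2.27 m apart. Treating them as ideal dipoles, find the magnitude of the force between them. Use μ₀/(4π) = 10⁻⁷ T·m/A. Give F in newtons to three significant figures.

On-axis B of dipole 1: B = (μ₀/4π)·2m₁/r³. Force on dipole 2: F = m₂·dB/dr.
dB/dr = −(μ₀/4π)·6m₁/r⁴, so |F| = (μ₀/4π)·6m₁m₂/r⁴.
F = 6(10⁻⁷)(0.0143)(1.39)/(2.27)⁴ = 4.492×10⁻¹⁰ N.

F ≈ 4.49×10⁻¹⁰ N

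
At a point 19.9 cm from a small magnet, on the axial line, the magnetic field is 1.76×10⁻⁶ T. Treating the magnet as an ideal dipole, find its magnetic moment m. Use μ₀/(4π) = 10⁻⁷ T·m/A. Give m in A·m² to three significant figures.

On axis B = (μ₀/4π)·2m/r³, so m = Br³·4π/(μ₀·2).
m = (1.76×10⁻⁶)·(0.199)³ / (2·10⁻⁷) = 0.06935 A·m².

m ≈ 0.0693 A·m²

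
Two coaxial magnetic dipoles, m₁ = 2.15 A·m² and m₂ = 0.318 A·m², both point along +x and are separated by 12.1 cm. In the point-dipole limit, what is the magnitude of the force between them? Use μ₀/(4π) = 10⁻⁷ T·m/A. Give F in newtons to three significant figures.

F ≈ 0.00191 N

On-axis B of dipole 1: B = (μ₀/4π)·2m₁/r³. Force on dipole 2: F = m₂·dB/dr.
dB/dr = −(μ₀/4π)·6m₁/r⁴, so |F| = (μ₀/4π)·6m₁m₂/r⁴.
F = 6(10⁻⁷)(2.15)(0.318)/(0.121)⁴ = 0.001914 N.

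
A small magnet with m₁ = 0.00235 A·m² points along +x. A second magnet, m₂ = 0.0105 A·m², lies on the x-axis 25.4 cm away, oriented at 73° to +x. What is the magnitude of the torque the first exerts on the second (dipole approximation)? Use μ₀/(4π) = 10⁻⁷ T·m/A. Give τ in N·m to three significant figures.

τ ≈ 2.88×10⁻¹⁰ N·m

Dipole B is on the axis of dipole A, so B₁ there is axial: B₁ = (μ₀/4π)·2m₁/r³ along +x.
B₁ = 2(10⁻⁷)(0.00235)/(0.254)³ = 2.868×10⁻⁸ T.
τ = m₂ B₁ sinθ.
τ = (0.0105)(2.868×10⁻⁸)·sin73° = 2.880×10⁻¹⁰ N·m.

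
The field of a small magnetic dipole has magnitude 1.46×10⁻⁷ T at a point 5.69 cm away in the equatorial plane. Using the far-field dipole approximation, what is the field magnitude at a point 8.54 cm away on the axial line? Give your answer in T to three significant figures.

B ≈ 8.64×10⁻⁸ T

Dipole fields scale as 1/r³ in the far field.
The axial field is twice the equatorial field at the same r, so the geometry factor is 2/1.
B₂ = B₁ · (2/1) · (r₁/r₂)³ = 1.46×10⁻⁷ · 2 · (5.69/8.54)³.
(r₁/r₂)³ = (0.6663)³ = 0.2958.
B₂ ≈ 8.637×10⁻⁸ T.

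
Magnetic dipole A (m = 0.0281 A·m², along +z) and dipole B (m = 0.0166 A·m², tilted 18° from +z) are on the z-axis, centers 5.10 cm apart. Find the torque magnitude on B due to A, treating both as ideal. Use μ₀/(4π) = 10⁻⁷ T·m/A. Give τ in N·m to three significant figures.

Dipole B is on the axis of dipole A, so B₁ there is axial: B₁ = (μ₀/4π)·2m₁/r³ along +z.
B₁ = 2(10⁻⁷)(0.0281)/(0.0510)³ = 4.237×10⁻⁵ T.
τ = m₂ B₁ sinθ.
τ = (0.0166)(4.237×10⁻⁵)·sin18° = 2.173×10⁻⁷ N·m.

τ ≈ 2.17×10⁻⁷ N·m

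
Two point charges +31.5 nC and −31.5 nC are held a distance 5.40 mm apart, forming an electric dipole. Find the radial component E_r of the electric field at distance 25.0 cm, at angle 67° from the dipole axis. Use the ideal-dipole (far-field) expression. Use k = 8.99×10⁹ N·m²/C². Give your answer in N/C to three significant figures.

E_r ≈ 76.5 N/C

Dipole moment p = qd = (3.15×10⁻⁸ C)(0.00540 m) = 1.701×10⁻¹⁰ C·m.
For a dipole, E_r = (2kp cosθ)/r³.
kp/r³ = (8.99×10⁹)(1.701×10⁻¹⁰)/(0.250)³ = 97.87 N/C.
E_r = 2·97.87·cos67° = 76.48 N/C.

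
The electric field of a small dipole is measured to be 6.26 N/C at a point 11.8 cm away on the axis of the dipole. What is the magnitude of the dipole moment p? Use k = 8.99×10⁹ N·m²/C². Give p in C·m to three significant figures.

On axis E = 2kp/r³, so p = Er³/(2k).
p = (6.26)·(0.118)³ / (2·8.99×10⁹) = 5.720×10⁻¹³ C·m.

p ≈ 5.72×10⁻¹³ C·m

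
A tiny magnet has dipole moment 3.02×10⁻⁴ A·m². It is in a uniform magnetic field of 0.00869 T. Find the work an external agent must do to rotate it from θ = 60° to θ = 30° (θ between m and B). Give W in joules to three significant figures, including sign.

W ≈ -9.61×10⁻⁷ J

W_ext = ΔU = −mB cosθ₂ + mB cosθ₁ = mB(cosθ₁ − cosθ₂).
W = (3.02×10⁻⁴)(0.00869)·(cos60° − cos30°) = (2.624×10⁻⁶)·(-0.3660) = -9.606×10⁻⁷ J.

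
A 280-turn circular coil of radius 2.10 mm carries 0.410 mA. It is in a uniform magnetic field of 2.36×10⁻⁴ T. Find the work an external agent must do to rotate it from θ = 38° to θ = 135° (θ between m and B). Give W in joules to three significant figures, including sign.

m = NIA = NIπa² = 280·(4.10×10⁻⁴)·π·(0.00210)² = 1.59×10⁻⁶ A·m².
W_ext = ΔU = −mB cosθ₂ + mB cosθ₁ = mB(cosθ₁ − cosθ₂).
W = (1.59×10⁻⁶)(2.36×10⁻⁴)·(cos38° − cos135°) = (3.752×10⁻¹⁰)·(+1.4951) = 5.610×10⁻¹⁰ J.

W ≈ 5.61×10⁻¹⁰ J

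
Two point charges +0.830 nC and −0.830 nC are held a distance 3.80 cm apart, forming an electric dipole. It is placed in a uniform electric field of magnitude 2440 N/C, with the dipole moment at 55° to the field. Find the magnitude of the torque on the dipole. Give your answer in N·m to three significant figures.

Dipole moment p = qd = (8.30×10⁻¹⁰ C)(0.0380 m) = 3.154×10⁻¹¹ C·m.
Torque on an electric dipole: τ = pE sinθ.
τ = (3.154×10⁻¹¹)(2440)·sin55° = 6.304×10⁻⁸ N·m.

τ ≈ 6.30×10⁻⁸ N·m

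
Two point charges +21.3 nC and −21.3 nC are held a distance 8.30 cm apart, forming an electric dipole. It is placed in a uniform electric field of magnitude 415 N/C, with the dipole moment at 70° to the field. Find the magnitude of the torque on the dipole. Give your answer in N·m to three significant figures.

τ ≈ 6.89×10⁻⁷ N·m

Dipole moment p = qd = (2.13×10⁻⁸ C)(0.0830 m) = 1.768×10⁻⁹ C·m.
Torque on an electric dipole: τ = pE sinθ.
τ = (1.768×10⁻⁹)(415)·sin70° = 6.895×10⁻⁷ N·m.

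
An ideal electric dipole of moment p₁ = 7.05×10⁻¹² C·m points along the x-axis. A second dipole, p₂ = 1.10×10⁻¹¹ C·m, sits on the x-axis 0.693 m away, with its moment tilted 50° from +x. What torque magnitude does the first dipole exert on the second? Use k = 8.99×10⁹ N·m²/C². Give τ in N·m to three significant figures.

The second dipole sits on the axis of the first, so the field there is axial: E₁ = 2kp₁/r³ along +x.
E₁ = 2(8.99×10⁹)(7.05×10⁻¹²)/(0.693)³ = 0.3809 N/C.
Torque on the second dipole: τ = p₂ E₁ sinθ.
τ = (1.10×10⁻¹¹)(0.3809)·sin50° = 3.209×10⁻¹² N·m.

τ ≈ 3.21×10⁻¹² N·m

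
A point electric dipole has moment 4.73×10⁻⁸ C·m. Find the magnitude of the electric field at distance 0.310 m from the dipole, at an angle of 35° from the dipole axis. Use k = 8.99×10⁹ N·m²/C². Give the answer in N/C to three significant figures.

At angle θ the dipole field magnitude is E = (kp/r³)·√(1 + 3cos²θ).
kp/r³ = (8.99×10⁹)(4.73×10⁻⁸) / (0.310)³ = 1.427×10⁴ N/C.
√(1 + 3cos²35°) = √(1 + 3·0.6710) = √3.0130 ≈ 1.7358.
E ≈ 1.427×10⁴ × 1.736 = 2.478×10⁴ N/C.

E ≈ 2.48×10⁴ N/C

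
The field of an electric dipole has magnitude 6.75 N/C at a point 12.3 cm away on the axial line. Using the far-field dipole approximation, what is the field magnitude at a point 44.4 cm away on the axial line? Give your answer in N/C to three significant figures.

Dipole fields scale as 1/r³ in the far field; the geometry is the same at both points.
E₂ = E₁ · (r₁/r₂)³ = 6.75 · (12.3/44.4)³.
(r₁/r₂)³ = (0.277)³ = 0.02126.
E₂ ≈ 0.1435 N/C.

E ≈ 0.144 N/C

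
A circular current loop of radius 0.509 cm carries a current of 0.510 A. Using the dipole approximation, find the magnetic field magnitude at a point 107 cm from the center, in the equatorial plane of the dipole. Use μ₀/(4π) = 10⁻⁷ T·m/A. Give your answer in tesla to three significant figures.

Magnetic moment m = IA = Iπa² = (0.510)·π·(0.00509)² = 4.151×10⁻⁵ A·m².
In the equatorial plane B = (μ₀/4π)·m/r³ (half the axial value).
B = (10⁻⁷)·(4.151×10⁻⁵) / (1.07)³ = 3.388×10⁻¹² T.

B ≈ 3.39×10⁻¹² T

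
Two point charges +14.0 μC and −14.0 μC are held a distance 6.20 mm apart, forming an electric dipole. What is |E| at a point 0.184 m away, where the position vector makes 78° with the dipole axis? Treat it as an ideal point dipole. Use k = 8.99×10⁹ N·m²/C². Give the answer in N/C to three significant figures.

Dipole moment p = qd = (1.40×10⁻⁵ C)(0.00620 m) = 8.68×10⁻⁸ C·m.
At angle θ the dipole field magnitude is E = (kp/r³)·√(1 + 3cos²θ).
kp/r³ = (8.99×10⁹)(8.68×10⁻⁸) / (0.184)³ = 1.253×10⁵ N/C.
√(1 + 3cos²78°) = √(1 + 3·0.0432) = √1.1297 ≈ 1.0629.
E ≈ 1.253×10⁵ × 1.063 = 1.331×10⁵ N/C.

E ≈ 1.33×10⁵ N/C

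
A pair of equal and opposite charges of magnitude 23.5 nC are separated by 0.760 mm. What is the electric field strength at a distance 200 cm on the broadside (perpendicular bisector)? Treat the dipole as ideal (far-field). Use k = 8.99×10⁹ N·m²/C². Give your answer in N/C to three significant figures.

Dipole moment p = qd = (2.35×10⁻⁸ C)(7.60×10⁻⁴ m) = 1.786×10⁻¹¹ C·m.
In the equatorial plane E = kp/r³.
E = (8.99×10⁹)(1.786×10⁻¹¹) / (2.00)³ = 0.02007 N/C.

E ≈ 0.0201 N/C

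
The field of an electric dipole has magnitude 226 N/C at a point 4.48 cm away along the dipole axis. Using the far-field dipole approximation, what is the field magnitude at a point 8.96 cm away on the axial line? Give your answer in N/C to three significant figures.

E ≈ 28.2 N/C

Dipole fields scale as 1/r³ in the far field; the geometry is the same at both points.
E₂ = E₁ · (r₁/r₂)³ = 226 · (4.48/8.96)³.
(r₁/r₂)³ = (0.5)³ = 0.125.
E₂ ≈ 28.25 N/C.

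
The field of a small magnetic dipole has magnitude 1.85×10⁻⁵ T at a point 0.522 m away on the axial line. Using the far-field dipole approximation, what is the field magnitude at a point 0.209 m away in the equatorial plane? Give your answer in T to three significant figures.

Dipole fields scale as 1/r³ in the far field.
The axial field is twice the equatorial field at the same r, so the geometry factor is 1/2.
B₂ = B₁ · (1/2) · (r₁/r₂)³ = 1.85×10⁻⁵ · 0.5 · (0.522/0.209)³.
(r₁/r₂)³ = (2.498)³ = 15.58.
B₂ ≈ 1.441×10⁻⁴ T.

B ≈ 1.44×10⁻⁴ T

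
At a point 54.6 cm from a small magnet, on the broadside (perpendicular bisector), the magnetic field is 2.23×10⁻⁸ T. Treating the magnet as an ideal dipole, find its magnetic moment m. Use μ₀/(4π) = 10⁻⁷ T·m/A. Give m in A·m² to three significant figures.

In the equatorial plane B = (μ₀/4π)·m/r³, so m = Br³·4π/(μ₀).
m = (2.23×10⁻⁸)·(0.546)³ / (10⁻⁷) = 0.03630 A·m².

m ≈ 0.0363 A·m²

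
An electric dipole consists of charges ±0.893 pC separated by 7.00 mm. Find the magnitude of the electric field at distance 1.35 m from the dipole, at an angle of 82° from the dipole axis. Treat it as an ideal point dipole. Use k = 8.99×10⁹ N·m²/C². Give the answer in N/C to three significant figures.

E ≈ 2.35×10⁻⁵ N/C

Dipole moment p = qd = (8.93×10⁻¹³ C)(0.00700 m) = 6.251×10⁻¹⁵ C·m.
At angle θ the dipole field magnitude is E = (kp/r³)·√(1 + 3cos²θ).
kp/r³ = (8.99×10⁹)(6.251×10⁻¹⁵) / (1.35)³ = 2.284×10⁻⁵ N/C.
√(1 + 3cos²82°) = √(1 + 3·0.0194) = √1.0581 ≈ 1.0286.
E ≈ 2.284×10⁻⁵ × 1.029 = 2.349×10⁻⁵ N/C.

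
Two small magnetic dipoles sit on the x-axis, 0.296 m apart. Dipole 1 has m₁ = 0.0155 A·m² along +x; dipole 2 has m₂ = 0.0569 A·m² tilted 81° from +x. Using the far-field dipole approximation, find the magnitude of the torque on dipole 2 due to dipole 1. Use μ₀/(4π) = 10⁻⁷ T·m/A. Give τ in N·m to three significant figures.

Dipole B is on the axis of dipole A, so B₁ there is axial: B₁ = (μ₀/4π)·2m₁/r³ along +x.
B₁ = 2(10⁻⁷)(0.0155)/(0.296)³ = 1.195×10⁻⁷ T.
τ = m₂ B₁ sinθ.
τ = (0.0569)(1.195×10⁻⁷)·sin81° = 6.718×10⁻⁹ N·m.

τ ≈ 6.72×10⁻⁹ N·m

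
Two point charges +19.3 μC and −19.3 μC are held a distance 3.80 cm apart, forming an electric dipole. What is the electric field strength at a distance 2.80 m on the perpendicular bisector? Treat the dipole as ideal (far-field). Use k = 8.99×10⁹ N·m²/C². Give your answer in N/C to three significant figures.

E ≈ 300 N/C

Dipole moment p = qd = (1.93×10⁻⁵ C)(0.0380 m) = 7.334×10⁻⁷ C·m.
On the perpendicular bisector E = kp/r³ (half the axial value at the same distance).
E = (8.99×10⁹)(7.334×10⁻⁷) / (2.80)³ = 300.3 N/C.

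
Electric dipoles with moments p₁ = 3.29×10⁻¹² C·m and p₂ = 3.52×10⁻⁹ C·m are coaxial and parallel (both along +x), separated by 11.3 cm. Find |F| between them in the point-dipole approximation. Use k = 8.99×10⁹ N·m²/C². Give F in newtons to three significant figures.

F ≈ 3.83×10⁻⁶ N

On-axis field of dipole 1 at distance r: E = 2kp₁/r³. Force on dipole 2 is F = p₂·dE/dr (gradient along axis).
dE/dr = −6kp₁/r⁴, so |F| = 6kp₁p₂/r⁴ (attractive for aligned moments).
F = 6(8.99×10⁹)(3.29×10⁻¹²)(3.52×10⁻⁹)/(0.113)⁴ = 3.831×10⁻⁶ N.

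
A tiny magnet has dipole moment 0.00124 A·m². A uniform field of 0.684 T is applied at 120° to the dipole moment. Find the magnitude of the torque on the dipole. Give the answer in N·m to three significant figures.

τ ≈ 7.35×10⁻⁴ N·m

Torque on a magnetic dipole: τ = mB sinθ.
τ = (0.00124)(0.684)·sin120° = 7.345×10⁻⁴ N·m.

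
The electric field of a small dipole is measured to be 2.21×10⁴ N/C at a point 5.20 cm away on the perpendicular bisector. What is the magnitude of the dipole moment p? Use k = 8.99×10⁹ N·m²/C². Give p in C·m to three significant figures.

In the equatorial plane E = kp/r³, so p = Er³/(k).
p = (2.21×10⁴)·(0.0520)³ / (8.99×10⁹) = 3.457×10⁻¹⁰ C·m.

p ≈ 3.46×10⁻¹⁰ C·m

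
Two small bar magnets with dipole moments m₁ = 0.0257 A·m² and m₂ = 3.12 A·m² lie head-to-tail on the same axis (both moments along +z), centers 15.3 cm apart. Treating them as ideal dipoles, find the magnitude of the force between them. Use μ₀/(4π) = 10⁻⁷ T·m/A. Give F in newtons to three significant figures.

F ≈ 8.78×10⁻⁵ N

On-axis B of dipole 1: B = (μ₀/4π)·2m₁/r³. Force on dipole 2: F = m₂·dB/dr.
dB/dr = −(μ₀/4π)·6m₁/r⁴, so |F| = (μ₀/4π)·6m₁m₂/r⁴.
F = 6(10⁻⁷)(0.0257)(3.12)/(0.153)⁴ = 8.780×10⁻⁵ N.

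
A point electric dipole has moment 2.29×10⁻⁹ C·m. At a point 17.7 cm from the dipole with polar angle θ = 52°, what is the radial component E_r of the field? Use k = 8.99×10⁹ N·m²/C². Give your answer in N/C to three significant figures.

E_r ≈ 4570 N/C

For a dipole, E_r = (2kp cosθ)/r³.
kp/r³ = (8.99×10⁹)(2.29×10⁻⁹)/(0.177)³ = 3713 N/C.
E_r = 2·3713·cos52° = 4571 N/C.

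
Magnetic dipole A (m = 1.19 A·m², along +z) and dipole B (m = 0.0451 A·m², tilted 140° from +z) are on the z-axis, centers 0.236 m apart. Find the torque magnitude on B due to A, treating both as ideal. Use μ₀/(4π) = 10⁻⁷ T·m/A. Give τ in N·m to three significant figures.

τ ≈ 5.25×10⁻⁷ N·m

Dipole B is on the axis of dipole A, so B₁ there is axial: B₁ = (μ₀/4π)·2m₁/r³ along +z.
B₁ = 2(10⁻⁷)(1.19)/(0.236)³ = 1.811×10⁻⁵ T.
τ = m₂ B₁ sinθ.
τ = (0.0451)(1.811×10⁻⁵)·sin140° = 5.249×10⁻⁷ N·m.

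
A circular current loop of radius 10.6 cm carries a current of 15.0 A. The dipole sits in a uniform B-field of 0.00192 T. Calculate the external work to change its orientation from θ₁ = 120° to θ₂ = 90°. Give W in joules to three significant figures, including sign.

W ≈ -5.08×10⁻⁴ J

Magnetic moment m = IA = Iπa² = (15.0)·π·(0.106)² = 0.5295 A·m².
W_ext = ΔU = −mB cosθ₂ + mB cosθ₁ = mB(cosθ₁ − cosθ₂).
W = (0.5295)(0.00192)·(cos120° − cos90°) = (0.001017)·(-0.5000) = -5.083×10⁻⁴ J.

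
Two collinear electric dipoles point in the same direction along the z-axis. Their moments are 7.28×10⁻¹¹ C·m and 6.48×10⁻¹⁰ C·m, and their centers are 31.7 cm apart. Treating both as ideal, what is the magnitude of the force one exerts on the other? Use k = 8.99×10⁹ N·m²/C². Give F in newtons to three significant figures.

F ≈ 2.52×10⁻⁷ N

On-axis field of dipole 1 at distance r: E = 2kp₁/r³. Force on dipole 2 is F = p₂·dE/dr (gradient along axis).
dE/dr = −6kp₁/r⁴, so |F| = 6kp₁p₂/r⁴ (attractive for aligned moments).
F = 6(8.99×10⁹)(7.28×10⁻¹¹)(6.48×10⁻¹⁰)/(0.317)⁴ = 2.520×10⁻⁷ N.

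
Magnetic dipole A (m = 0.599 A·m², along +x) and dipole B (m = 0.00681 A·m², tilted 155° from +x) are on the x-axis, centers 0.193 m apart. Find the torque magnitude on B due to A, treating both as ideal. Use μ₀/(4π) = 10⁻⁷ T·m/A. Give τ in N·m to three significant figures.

Dipole B is on the axis of dipole A, so B₁ there is axial: B₁ = (μ₀/4π)·2m₁/r³ along +x.
B₁ = 2(10⁻⁷)(0.599)/(0.193)³ = 1.666×10⁻⁵ T.
τ = m₂ B₁ sinθ.
τ = (0.00681)(1.666×10⁻⁵)·sin155° = 4.796×10⁻⁸ N·m.

τ ≈ 4.80×10⁻⁸ N·m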